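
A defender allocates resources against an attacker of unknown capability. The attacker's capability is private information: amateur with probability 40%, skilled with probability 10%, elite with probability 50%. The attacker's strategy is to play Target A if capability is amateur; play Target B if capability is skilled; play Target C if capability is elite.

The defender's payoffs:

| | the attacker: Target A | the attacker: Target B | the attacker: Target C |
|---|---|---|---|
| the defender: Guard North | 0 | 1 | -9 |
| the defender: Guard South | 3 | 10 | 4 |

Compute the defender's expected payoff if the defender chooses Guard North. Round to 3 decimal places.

Take the expectation over the attacker's capability, weighting each type's action by its prior probability.
E[Guard North] = 0.4·0 + 0.1·1 + 0.5·(-9) = 0 + 0.1 + (-4.5) = -4.4

-4.400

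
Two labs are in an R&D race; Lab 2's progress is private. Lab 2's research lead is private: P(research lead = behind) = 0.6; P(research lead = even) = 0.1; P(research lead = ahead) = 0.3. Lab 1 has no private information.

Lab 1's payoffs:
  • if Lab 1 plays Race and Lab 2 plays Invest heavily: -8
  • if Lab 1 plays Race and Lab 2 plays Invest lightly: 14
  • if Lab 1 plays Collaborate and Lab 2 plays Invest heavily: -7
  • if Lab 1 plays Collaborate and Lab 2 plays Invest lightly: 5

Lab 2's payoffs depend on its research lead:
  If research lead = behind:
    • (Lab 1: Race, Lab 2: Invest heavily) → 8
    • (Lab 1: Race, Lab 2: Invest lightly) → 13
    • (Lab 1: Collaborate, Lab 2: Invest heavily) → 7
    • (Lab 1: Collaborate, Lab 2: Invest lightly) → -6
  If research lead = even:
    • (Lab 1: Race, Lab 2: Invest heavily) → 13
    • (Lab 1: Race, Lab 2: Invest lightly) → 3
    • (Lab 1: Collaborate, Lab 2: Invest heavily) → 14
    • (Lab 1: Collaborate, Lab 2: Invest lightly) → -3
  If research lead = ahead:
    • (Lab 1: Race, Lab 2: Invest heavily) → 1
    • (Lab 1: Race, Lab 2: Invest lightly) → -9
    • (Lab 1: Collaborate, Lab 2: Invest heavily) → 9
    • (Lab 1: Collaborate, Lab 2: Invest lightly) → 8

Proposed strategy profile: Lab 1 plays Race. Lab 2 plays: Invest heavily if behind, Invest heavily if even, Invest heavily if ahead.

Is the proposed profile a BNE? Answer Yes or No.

No

A profile is a BNE iff every type of every player is best-responding given beliefs about the other side.
Lab 1 plays Race: E[Race] = 0.6·(-8) + 0.1·(-8) + 0.3·(-8) = -8; E[Collaborate] = -7. Not best-responding. ✗
Lab 2 (research lead behind), facing Race: Invest heavily gives 8, Invest lightly gives 13. Proposed Invest heavily is not best — profitable deviation exists. ✗
Lab 2 (research lead even), facing Race: Invest heavily gives 13, Invest lightly gives 3. Proposed Invest heavily is best. ✓
Lab 2 (research lead ahead), facing Race: Invest heavily gives 1, Invest lightly gives -9. Proposed Invest heavily is best. ✓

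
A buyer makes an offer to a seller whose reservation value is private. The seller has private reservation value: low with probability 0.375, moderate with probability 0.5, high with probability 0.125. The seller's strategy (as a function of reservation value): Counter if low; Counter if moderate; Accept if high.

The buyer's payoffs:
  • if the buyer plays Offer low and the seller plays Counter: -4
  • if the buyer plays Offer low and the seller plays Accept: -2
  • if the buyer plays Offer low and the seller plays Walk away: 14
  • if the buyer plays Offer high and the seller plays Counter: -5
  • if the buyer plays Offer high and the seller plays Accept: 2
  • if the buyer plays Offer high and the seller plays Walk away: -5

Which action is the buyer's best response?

Compute the buyer's expected payoff for each action, taking the expectation over the seller's type.
E[Offer low] = 0.375·(-4) + 0.5·(-4) + 0.125·(-2) = -3.75
E[Offer high] = 0.375·(-5) + 0.5·(-5) + 0.125·(2) = -4.125
Best response: Offer low (-3.75 is the largest).

Offer low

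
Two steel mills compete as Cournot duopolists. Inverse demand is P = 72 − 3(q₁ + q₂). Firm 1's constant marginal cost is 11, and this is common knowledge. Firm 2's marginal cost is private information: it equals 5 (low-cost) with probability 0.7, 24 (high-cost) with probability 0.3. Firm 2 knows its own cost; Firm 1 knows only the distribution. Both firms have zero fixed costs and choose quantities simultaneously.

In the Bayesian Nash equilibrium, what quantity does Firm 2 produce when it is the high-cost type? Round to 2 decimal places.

4.63

Firm 2 with cost c maximizes (72 − 3(q₁+q₂) − c)·q₂, giving q₂(c) = (72 − c − 3q₁)/6.
E[c₂] = 0.7·5 + 0.3·24 = 10.7
Firm 1's FOC against E[q₂] yields q₁ = (72 − 2·11 + E[c₂])/9 = (72 − 22 + 10.7)/9 = 6.74444.
q₂(high-cost) = (72 − 24 − 3·6.74444)/6 = 4.62778.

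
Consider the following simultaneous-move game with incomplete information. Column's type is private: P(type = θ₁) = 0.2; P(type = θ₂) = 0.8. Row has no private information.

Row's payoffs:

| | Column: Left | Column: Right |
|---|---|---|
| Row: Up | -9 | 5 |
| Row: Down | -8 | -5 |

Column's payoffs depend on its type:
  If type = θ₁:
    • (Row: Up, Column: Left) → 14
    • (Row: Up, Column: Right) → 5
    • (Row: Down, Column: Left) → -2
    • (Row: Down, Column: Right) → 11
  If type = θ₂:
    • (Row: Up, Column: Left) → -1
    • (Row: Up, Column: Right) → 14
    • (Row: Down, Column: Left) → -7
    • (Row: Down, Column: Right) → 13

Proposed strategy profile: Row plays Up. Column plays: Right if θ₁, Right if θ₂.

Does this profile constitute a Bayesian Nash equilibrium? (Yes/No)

A profile is a BNE iff every type of every player is best-responding given beliefs about the other side.
Row plays Up: E[Up] = 0.2·(5) + 0.8·(5) = 5; E[Down] = -5. Best-responding. ✓
Column (type θ₁), facing Up: Left gives 14, Right gives 5. Proposed Right is not best — profitable deviation exists. ✗
Column (type θ₂), facing Up: Left gives -1, Right gives 14. Proposed Right is best. ✓

No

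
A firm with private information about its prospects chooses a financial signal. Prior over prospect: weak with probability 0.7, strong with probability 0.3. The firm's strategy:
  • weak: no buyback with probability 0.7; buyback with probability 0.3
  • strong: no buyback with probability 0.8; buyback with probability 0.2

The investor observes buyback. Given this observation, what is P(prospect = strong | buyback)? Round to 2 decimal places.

P(buyback) = 0.7·0.3 + 0.3·0.2 = 0.27
P(strong | buyback) = (0.3·0.2) / 0.27 = 0.06 / 0.27 = 0.222222

0.22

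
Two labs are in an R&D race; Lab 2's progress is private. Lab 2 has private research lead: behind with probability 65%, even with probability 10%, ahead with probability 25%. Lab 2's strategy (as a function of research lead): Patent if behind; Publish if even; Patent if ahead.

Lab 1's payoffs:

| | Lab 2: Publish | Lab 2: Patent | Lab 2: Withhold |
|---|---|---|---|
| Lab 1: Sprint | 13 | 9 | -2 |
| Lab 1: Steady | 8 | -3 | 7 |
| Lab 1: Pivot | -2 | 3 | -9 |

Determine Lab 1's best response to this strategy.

Compute Lab 1's expected payoff for each action, taking the expectation over Lab 2's type.
E[Sprint] = 0.65·(9) + 0.1·(13) + 0.25·(9) = 9.4
E[Steady] = 0.65·(-3) + 0.1·(8) + 0.25·(-3) = -1.9
E[Pivot] = 0.65·(3) + 0.1·(-2) + 0.25·(3) = 2.5
Best response: Sprint (9.4 is the largest).

Sprint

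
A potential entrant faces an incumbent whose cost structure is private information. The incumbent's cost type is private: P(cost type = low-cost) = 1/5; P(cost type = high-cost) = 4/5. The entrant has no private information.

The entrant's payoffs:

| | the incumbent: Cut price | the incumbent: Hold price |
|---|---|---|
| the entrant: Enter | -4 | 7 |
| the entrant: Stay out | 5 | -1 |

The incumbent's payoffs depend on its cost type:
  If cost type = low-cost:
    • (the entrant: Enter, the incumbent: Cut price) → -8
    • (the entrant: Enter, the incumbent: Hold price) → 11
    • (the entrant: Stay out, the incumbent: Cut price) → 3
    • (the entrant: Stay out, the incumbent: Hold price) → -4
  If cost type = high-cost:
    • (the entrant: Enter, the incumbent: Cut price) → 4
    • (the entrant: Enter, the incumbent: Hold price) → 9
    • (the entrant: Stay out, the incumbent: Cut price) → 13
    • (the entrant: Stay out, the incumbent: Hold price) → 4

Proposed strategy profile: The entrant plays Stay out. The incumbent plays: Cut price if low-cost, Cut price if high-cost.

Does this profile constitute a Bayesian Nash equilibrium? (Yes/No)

The entrant plays Stay out: E[Stay out] = 1/5·(5) + 4/5·(5) = 5; E[Enter] = -4. Best-responding. ✓
The incumbent (cost type low-cost), facing Stay out: Cut price gives 3, Hold price gives -4. Proposed Cut price is best. ✓
The incumbent (cost type high-cost), facing Stay out: Cut price gives 13, Hold price gives 4. Proposed Cut price is best. ✓

Yes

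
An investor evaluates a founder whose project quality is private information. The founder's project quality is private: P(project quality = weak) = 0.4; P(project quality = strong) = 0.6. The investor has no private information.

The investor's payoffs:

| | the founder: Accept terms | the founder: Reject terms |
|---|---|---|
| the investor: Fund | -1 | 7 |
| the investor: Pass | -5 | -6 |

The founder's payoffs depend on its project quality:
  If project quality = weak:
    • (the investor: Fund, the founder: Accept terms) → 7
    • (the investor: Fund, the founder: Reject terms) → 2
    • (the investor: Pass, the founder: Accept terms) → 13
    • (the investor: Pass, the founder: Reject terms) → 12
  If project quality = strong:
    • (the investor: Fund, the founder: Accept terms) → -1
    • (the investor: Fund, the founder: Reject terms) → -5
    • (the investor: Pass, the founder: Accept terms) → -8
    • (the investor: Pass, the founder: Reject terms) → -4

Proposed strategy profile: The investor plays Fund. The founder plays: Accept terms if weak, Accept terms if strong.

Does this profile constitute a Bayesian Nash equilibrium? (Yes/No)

The investor plays Fund: E[Fund] = 0.4·(-1) + 0.6·(-1) = -1; E[Pass] = -5. Best-responding. ✓
The founder (project quality weak), facing Fund: Accept terms gives 7, Reject terms gives 2. Proposed Accept terms is best. ✓
The founder (project quality strong), facing Fund: Accept terms gives -1, Reject terms gives -5. Proposed Accept terms is best. ✓

Yes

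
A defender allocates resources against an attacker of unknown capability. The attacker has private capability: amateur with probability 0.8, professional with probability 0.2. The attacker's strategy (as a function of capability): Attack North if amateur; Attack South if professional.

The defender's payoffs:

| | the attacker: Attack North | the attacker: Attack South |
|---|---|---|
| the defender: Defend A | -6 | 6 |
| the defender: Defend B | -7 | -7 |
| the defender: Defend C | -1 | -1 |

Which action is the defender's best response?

Defend C

E[Defend A] = 0.8·(-6) + 0.2·(6) = -3.6
E[Defend B] = 0.8·(-7) + 0.2·(-7) = -7
E[Defend C] = 0.8·(-1) + 0.2·(-1) = -1
Best response: Defend C (-1 is the largest).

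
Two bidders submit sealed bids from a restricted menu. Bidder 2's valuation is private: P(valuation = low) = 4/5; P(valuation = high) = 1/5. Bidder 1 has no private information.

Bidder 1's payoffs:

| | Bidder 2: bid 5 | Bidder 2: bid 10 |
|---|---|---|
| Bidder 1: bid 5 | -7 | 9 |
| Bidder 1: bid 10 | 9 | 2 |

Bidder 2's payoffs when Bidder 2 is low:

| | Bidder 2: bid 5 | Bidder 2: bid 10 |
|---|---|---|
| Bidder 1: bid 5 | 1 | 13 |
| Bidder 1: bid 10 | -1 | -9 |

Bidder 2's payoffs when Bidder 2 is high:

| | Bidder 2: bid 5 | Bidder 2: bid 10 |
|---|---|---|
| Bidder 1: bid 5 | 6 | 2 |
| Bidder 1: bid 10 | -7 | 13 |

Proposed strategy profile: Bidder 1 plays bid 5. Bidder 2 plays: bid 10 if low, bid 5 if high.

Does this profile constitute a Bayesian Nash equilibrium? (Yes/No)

Bidder 1 plays bid 5: E[bid 5] = 4/5·(9) + 1/5·(-7) = 29/5; E[bid 10] = 17/5. Best-responding. ✓
Bidder 2 (valuation low), facing bid 5: bid 5 gives 1, bid 10 gives 13. Proposed bid 10 is best. ✓
Bidder 2 (valuation high), facing bid 5: bid 5 gives 6, bid 10 gives 2. Proposed bid 5 is best. ✓

Yes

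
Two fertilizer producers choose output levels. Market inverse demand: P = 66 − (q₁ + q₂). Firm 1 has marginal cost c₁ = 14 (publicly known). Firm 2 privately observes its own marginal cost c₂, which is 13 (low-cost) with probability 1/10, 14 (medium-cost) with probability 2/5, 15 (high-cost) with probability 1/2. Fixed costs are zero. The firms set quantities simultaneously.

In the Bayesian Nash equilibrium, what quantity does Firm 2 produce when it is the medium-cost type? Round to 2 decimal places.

Type-c best response for Firm 2: q₂(c) = (66 − c)/2 − q₁/2.
Firm 1 maximizes expected profit; its first-order condition is 66 − 2q₁ − E[q₂] − 14 = 0.
Substituting E[q₂] and solving: E[c₂] = 14.4, so q₁ = (66 − 2·14 + 14.4)/3 = 17.4667.
q₂(medium-cost) = (66 − 14 − 17.4667)/2 = 17.2667.

17.27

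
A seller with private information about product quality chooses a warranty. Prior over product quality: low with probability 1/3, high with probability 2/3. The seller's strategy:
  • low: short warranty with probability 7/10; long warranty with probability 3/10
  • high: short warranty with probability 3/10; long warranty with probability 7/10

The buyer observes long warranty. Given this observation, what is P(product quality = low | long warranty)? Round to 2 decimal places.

P(long warranty) = (1/3)·(3/10) + (2/3)·(7/10) = 17/30
P(low | long warranty) = ((1/3)·(3/10)) / (17/30) = (1/10) / (17/30) = 3/17

0.18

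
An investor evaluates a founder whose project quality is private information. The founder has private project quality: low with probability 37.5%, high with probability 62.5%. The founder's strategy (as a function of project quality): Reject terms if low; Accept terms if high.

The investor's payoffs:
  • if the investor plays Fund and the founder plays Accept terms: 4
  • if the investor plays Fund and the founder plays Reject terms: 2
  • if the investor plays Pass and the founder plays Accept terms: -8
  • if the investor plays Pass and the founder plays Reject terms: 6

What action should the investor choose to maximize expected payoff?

Fund

E[Fund] = 0.375·(2) + 0.625·(4) = 3.25
E[Pass] = 0.375·(6) + 0.625·(-8) = -2.75
Best response: Fund (3.25 is the largest).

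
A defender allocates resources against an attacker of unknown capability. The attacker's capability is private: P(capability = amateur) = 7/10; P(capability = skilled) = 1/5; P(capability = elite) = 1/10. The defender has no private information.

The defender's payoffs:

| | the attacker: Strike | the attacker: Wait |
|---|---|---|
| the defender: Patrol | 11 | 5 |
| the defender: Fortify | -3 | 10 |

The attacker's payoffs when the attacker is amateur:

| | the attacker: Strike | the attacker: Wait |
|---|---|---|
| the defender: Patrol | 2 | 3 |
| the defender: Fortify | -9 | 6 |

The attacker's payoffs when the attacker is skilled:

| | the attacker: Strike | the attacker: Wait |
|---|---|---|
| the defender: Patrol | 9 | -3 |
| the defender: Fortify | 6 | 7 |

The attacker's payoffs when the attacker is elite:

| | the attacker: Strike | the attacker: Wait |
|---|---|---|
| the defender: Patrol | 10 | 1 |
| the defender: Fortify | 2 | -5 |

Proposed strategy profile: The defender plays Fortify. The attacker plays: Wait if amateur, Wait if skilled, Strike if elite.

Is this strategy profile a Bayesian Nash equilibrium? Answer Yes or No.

The defender plays Fortify: E[Fortify] = 7/10·(10) + 1/5·(10) + 1/10·(-3) = 87/10; E[Patrol] = 28/5. Best-responding. ✓
The attacker (capability amateur), facing Fortify: Strike gives -9, Wait gives 6. Proposed Wait is best. ✓
The attacker (capability skilled), facing Fortify: Strike gives 6, Wait gives 7. Proposed Wait is best. ✓
The attacker (capability elite), facing Fortify: Strike gives 2, Wait gives -5. Proposed Strike is best. ✓

Yes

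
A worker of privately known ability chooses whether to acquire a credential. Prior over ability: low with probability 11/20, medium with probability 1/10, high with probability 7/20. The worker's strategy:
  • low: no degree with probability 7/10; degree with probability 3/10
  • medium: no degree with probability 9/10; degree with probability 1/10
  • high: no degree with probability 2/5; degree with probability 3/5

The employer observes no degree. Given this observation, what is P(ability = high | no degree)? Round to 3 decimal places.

P(no degree) = (11/20)·(7/10) + (1/10)·(9/10) + (7/20)·(2/5) = 123/200
P(high | no degree) = ((7/20)·(2/5)) / (123/200) = (7/50) / (123/200) = 28/123

0.228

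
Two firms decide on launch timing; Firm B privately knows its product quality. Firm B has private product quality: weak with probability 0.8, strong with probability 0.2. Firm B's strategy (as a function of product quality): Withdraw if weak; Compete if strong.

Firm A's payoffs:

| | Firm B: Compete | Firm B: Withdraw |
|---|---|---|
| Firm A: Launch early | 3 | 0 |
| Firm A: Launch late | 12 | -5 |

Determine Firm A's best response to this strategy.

Launch early

Compute Firm A's expected payoff for each action, taking the expectation over Firm B's type.
E[Launch early] = 0.8·(0) + 0.2·(3) = 0.6
E[Launch late] = 0.8·(-5) + 0.2·(12) = -1.6
Best response: Launch early (0.6 is the largest).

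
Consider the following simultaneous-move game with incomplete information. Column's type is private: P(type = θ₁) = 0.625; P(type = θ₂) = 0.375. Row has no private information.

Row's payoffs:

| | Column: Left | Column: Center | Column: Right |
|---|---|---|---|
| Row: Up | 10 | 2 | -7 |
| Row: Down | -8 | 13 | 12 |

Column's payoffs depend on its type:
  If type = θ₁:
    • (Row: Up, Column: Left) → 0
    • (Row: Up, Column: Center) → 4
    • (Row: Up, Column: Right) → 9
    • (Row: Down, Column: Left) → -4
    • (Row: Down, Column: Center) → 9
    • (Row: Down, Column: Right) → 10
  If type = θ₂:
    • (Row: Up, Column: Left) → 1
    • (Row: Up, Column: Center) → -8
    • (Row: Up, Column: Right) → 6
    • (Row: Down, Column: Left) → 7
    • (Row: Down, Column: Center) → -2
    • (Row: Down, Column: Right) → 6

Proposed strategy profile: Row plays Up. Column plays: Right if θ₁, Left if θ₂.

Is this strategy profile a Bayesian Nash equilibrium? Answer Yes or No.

No

A profile is a BNE iff every type of every player is best-responding given beliefs about the other side.
Row plays Up: E[Up] = 0.625·(-7) + 0.375·(10) = -0.625; E[Down] = 4.5. Not best-responding. ✗
Column (type θ₁), facing Up: Left gives 0, Center gives 4, Right gives 9. Proposed Right is best. ✓
Column (type θ₂), facing Up: Left gives 1, Center gives -8, Right gives 6. Proposed Left is not best — profitable deviation exists. ✗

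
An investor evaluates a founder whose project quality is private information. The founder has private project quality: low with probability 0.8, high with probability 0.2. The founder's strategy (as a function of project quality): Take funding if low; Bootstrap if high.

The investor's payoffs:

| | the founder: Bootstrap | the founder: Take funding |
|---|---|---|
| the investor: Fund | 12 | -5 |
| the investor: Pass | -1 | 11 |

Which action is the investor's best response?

E[Fund] = 0.8·(-5) + 0.2·(12) = -1.6
E[Pass] = 0.8·(11) + 0.2·(-1) = 8.6
Best response: Pass (8.6 is the largest).

Pass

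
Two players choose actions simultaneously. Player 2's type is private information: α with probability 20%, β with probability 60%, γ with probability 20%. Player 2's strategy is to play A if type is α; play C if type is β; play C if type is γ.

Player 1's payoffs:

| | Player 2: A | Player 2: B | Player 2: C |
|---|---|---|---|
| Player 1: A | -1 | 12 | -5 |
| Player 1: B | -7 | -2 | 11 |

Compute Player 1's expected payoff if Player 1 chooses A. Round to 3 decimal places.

E[A] = 0.2·(-1) + 0.6·(-5) + 0.2·(-5) = (-0.2) + (-3) + (-1) = -4.2

-4.200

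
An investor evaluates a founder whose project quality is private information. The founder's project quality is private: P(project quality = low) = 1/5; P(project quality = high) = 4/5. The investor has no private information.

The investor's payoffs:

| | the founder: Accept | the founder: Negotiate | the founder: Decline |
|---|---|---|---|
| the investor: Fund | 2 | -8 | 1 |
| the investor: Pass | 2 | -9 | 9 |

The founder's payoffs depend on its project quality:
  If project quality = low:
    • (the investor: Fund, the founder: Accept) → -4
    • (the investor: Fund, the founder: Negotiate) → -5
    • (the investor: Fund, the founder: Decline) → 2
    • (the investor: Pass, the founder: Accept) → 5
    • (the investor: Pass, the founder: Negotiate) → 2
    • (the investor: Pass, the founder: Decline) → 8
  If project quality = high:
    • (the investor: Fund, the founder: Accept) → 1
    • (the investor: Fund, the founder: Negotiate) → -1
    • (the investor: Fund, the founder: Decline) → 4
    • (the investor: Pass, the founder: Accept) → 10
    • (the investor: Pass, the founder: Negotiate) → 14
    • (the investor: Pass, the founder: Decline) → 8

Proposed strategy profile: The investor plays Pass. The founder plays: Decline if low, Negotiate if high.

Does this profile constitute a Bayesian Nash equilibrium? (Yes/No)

Yes

A profile is a BNE iff every type of every player is best-responding given beliefs about the other side.
The investor plays Pass: E[Pass] = 1/5·(9) + 4/5·(-9) = -27/5; E[Fund] = -31/5. Best-responding. ✓
The founder (project quality low), facing Pass: Accept gives 5, Negotiate gives 2, Decline gives 8. Proposed Decline is best. ✓
The founder (project quality high), facing Pass: Accept gives 10, Negotiate gives 14, Decline gives 8. Proposed Negotiate is best. ✓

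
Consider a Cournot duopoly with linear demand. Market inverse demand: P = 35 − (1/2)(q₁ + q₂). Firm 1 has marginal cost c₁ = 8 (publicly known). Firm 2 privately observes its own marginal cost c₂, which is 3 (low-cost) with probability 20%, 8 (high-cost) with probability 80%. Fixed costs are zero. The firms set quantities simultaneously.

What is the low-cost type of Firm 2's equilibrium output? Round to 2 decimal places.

23.33

Each type of Firm 2 best-responds to q₁; Firm 1 best-responds to the expected q₂ over Firm 2's types.
Firm 2 with cost c maximizes (35 − (1/2)(q₁+q₂) − c)·q₂, giving q₂(c) = (35 − c − (1/2)q₁).
E[c₂] = 0.2·3 + 0.8·8 = 7
Firm 1's FOC against E[q₂] yields q₁ = (35 − 2·8 + E[c₂])/(3/2) = (35 − 16 + 7)/(3/2) = 17.3333.
q₂(low-cost) = (35 − 3 − (1/2)·17.3333) = 23.3333.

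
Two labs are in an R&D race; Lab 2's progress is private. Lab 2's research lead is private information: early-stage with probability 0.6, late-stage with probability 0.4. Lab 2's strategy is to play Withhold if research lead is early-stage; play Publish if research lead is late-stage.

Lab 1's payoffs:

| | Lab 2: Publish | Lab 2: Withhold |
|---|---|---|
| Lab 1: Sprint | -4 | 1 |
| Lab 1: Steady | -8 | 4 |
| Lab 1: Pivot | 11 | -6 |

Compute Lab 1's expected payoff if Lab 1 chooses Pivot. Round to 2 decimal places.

Take the expectation over Lab 2's research lead, weighting each type's action by its prior probability.
E[Pivot] = 0.6·(-6) + 0.4·11 = (-3.6) + 4.4 = 0.8

0.80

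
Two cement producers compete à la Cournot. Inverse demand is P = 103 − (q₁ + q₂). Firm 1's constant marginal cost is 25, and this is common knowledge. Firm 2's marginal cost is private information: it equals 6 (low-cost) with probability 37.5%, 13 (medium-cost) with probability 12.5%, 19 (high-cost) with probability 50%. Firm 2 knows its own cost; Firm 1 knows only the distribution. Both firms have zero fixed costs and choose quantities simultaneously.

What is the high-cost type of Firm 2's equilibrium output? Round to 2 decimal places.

Firm 2 with cost c maximizes (103 − (q₁+q₂) − c)·q₂, giving q₂(c) = (103 − c − q₁)/2.
E[c₂] = 0.375·6 + 0.125·13 + 0.5·19 = 13.375
Firm 1's FOC against E[q₂] yields q₁ = (103 − 2·25 + E[c₂])/3 = (103 − 50 + 13.375)/3 = 22.125.
q₂(high-cost) = (103 − 19 − 22.125)/2 = 30.9375.

30.94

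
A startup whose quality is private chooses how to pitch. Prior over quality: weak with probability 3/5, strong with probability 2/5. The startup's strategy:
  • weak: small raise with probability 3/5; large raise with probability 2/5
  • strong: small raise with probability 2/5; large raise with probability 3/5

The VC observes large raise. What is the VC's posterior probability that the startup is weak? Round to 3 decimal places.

P(large raise) = (3/5)·(2/5) + (2/5)·(3/5) = 12/25
P(weak | large raise) = ((3/5)·(2/5)) / (12/25) = (6/25) / (12/25) = 1/2

0.500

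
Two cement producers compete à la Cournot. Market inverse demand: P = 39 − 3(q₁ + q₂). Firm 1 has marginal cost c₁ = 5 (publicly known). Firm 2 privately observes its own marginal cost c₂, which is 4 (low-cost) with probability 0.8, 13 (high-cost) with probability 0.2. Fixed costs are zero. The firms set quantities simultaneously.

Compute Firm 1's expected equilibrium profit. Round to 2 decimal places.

44.85

Type-c best response for Firm 2: q₂(c) = (39 − c)/6 − q₁/2.
Firm 1 maximizes expected profit; its first-order condition is 39 − 6q₁ − 3E[q₂] − 5 = 0.
Substituting E[q₂] and solving: E[c₂] = 5.8, so q₁ = (39 − 2·5 + 5.8)/9 = 3.86667.
E[P] = 39 − 3·(q₁ + E[q₂]) = 16.6; Firm 1's expected profit = (E[P] − 5)·q₁ = (16.6 − 5)·3.86667 = 44.8533.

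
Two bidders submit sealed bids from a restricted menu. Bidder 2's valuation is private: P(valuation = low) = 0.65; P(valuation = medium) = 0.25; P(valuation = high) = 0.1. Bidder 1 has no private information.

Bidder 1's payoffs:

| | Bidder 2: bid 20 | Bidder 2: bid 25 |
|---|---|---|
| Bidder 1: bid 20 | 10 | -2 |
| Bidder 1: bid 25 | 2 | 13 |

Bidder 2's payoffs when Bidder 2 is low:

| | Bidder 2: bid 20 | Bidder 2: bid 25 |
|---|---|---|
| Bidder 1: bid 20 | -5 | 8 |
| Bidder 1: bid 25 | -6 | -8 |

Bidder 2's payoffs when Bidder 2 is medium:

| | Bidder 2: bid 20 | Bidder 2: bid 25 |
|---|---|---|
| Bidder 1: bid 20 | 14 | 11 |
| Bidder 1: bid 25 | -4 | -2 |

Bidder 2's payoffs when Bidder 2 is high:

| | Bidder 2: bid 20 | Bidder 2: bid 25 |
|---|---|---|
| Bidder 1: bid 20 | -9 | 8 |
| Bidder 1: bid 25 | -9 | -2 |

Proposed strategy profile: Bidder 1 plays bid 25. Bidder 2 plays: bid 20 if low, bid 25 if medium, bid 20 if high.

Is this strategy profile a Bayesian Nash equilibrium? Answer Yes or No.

No

Bidder 1 plays bid 25: E[bid 25] = 0.65·(2) + 0.25·(13) + 0.1·(2) = 4.75; E[bid 20] = 7. Not best-responding. ✗
Bidder 2 (valuation low), facing bid 25: bid 20 gives -6, bid 25 gives -8. Proposed bid 20 is best. ✓
Bidder 2 (valuation medium), facing bid 25: bid 20 gives -4, bid 25 gives -2. Proposed bid 25 is best. ✓
Bidder 2 (valuation high), facing bid 25: bid 20 gives -9, bid 25 gives -2. Proposed bid 20 is not best — profitable deviation exists. ✗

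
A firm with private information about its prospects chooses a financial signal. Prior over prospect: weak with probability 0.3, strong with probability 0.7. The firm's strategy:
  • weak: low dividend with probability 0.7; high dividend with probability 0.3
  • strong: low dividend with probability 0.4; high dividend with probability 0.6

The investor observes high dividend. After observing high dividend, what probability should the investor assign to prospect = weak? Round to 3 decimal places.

0.176

Apply Bayes' rule using the sender's strategy as the likelihood.
P(high dividend) = 0.3·0.3 + 0.7·0.6 = 0.51
P(weak | high dividend) = (0.3·0.3) / 0.51 = 0.09 / 0.51 = 0.176471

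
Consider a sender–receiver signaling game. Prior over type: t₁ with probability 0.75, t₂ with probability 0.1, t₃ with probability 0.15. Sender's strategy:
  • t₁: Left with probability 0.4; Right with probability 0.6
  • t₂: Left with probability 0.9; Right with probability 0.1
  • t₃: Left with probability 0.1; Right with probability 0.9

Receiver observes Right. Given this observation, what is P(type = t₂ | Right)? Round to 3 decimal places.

0.017

Apply Bayes' rule using the sender's strategy as the likelihood.
P(Right) = 0.75·0.6 + 0.1·0.1 + 0.15·0.9 = 0.595
P(t₂ | Right) = (0.1·0.1) / 0.595 = 0.01 / 0.595 = 0.0168067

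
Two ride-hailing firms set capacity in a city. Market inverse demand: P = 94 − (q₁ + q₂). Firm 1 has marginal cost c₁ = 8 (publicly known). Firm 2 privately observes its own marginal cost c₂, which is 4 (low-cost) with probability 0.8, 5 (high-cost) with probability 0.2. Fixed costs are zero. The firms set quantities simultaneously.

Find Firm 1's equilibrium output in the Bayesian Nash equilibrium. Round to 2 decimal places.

Firm 2 with cost c maximizes (94 − (q₁+q₂) − c)·q₂, giving q₂(c) = (94 − c − q₁)/2.
E[c₂] = 0.8·4 + 0.2·5 = 4.2
Firm 1's FOC against E[q₂] yields q₁ = (94 − 2·8 + E[c₂])/3 = (94 − 16 + 4.2)/3 = 27.4.

27.40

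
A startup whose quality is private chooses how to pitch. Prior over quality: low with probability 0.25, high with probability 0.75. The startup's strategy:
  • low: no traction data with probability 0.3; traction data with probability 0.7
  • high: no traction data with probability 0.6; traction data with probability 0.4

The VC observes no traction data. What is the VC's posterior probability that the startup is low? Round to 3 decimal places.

0.143

P(no traction data) = 0.25·0.3 + 0.75·0.6 = 0.525
P(low | no traction data) = (0.25·0.3) / 0.525 = 0.075 / 0.525 = 0.142857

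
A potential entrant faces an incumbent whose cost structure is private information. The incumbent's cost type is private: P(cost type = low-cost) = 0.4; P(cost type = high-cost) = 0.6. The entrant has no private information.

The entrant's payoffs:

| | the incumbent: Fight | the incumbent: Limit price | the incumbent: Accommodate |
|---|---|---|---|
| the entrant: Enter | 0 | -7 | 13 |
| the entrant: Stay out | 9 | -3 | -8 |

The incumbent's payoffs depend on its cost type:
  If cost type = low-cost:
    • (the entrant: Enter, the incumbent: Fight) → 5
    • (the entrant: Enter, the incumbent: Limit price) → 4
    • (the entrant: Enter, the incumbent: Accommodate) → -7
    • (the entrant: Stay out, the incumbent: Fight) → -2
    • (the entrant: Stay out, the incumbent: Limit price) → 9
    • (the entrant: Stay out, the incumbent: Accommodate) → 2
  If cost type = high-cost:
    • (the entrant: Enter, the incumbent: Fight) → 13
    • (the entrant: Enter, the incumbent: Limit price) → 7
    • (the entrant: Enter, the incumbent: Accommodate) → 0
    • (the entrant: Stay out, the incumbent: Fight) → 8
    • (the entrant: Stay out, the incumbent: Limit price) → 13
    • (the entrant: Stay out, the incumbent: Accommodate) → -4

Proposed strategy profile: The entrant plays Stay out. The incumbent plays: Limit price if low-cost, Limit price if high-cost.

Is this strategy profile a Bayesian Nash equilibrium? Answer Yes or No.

The entrant plays Stay out: E[Stay out] = 0.4·(-3) + 0.6·(-3) = -3; E[Enter] = -7. Best-responding. ✓
The incumbent (cost type low-cost), facing Stay out: Fight gives -2, Limit price gives 9, Accommodate gives 2. Proposed Limit price is best. ✓
The incumbent (cost type high-cost), facing Stay out: Fight gives 8, Limit price gives 13, Accommodate gives -4. Proposed Limit price is best. ✓

Yes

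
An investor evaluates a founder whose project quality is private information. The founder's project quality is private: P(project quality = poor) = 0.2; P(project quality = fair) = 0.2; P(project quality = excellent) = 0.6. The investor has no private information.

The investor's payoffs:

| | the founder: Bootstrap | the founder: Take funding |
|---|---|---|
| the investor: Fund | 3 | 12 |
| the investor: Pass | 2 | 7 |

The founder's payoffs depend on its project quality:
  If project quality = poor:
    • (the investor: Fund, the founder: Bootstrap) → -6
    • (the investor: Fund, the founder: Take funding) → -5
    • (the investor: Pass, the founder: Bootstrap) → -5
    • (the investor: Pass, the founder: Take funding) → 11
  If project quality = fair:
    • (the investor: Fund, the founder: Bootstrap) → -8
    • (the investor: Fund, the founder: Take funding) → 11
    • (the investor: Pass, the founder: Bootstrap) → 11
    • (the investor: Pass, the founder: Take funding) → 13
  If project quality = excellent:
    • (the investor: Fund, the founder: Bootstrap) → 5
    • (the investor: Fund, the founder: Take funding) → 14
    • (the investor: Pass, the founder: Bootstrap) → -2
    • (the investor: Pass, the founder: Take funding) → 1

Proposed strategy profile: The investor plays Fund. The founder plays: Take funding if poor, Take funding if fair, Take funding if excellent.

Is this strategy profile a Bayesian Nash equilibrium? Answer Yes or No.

A profile is a BNE iff every type of every player is best-responding given beliefs about the other side.
The investor plays Fund: E[Fund] = 0.2·(12) + 0.2·(12) + 0.6·(12) = 12; E[Pass] = 7. Best-responding. ✓
The founder (project quality poor), facing Fund: Bootstrap gives -6, Take funding gives -5. Proposed Take funding is best. ✓
The founder (project quality fair), facing Fund: Bootstrap gives -8, Take funding gives 11. Proposed Take funding is best. ✓
The founder (project quality excellent), facing Fund: Bootstrap gives 5, Take funding gives 14. Proposed Take funding is best. ✓

Yes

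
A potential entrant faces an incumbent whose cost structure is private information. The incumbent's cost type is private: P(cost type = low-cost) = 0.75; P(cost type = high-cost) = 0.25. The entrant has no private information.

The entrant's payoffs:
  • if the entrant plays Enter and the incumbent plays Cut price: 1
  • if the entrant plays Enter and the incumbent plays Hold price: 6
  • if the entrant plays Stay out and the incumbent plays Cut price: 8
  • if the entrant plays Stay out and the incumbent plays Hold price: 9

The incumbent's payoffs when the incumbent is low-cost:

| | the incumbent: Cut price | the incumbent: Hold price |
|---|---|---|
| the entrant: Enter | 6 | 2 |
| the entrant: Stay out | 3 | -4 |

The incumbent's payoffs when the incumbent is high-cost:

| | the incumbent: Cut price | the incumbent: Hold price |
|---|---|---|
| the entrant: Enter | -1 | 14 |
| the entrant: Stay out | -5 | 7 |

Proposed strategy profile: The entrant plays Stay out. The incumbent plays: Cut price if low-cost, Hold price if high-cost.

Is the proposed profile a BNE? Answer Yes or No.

The entrant plays Stay out: E[Stay out] = 0.75·(8) + 0.25·(9) = 8.25; E[Enter] = 2.25. Best-responding. ✓
The incumbent (cost type low-cost), facing Stay out: Cut price gives 3, Hold price gives -4. Proposed Cut price is best. ✓
The incumbent (cost type high-cost), facing Stay out: Cut price gives -5, Hold price gives 7. Proposed Hold price is best. ✓

Yes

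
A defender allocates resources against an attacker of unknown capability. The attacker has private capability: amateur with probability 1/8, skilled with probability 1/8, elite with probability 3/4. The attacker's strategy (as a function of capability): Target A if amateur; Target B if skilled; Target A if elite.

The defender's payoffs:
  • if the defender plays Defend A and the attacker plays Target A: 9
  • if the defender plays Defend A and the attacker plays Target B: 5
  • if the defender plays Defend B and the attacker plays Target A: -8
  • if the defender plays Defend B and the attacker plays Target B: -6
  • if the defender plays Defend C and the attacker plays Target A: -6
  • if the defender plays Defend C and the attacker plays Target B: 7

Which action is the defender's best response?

Defend A

E[Defend A] = 1/8·(9) + 1/8·(5) + 3/4·(9) = 17/2
E[Defend B] = 1/8·(-8) + 1/8·(-6) + 3/4·(-8) = -31/4
E[Defend C] = 1/8·(-6) + 1/8·(7) + 3/4·(-6) = -35/8
Best response: Defend A (17/2 is the largest).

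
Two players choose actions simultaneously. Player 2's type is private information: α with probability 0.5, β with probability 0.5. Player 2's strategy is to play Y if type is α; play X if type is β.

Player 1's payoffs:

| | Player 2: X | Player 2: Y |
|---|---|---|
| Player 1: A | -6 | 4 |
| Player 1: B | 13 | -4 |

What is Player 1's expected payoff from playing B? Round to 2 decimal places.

4.50

Take the expectation over Player 2's type, weighting each type's action by its prior probability.
E[B] = 0.5·(-4) + 0.5·13 = (-2) + 6.5 = 4.5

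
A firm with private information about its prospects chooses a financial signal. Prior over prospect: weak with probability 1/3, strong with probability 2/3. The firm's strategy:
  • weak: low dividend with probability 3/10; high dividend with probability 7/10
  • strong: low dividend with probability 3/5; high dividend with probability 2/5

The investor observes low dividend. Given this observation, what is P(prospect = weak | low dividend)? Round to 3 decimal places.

P(low dividend) = (1/3)·(3/10) + (2/3)·(3/5) = 1/2
P(weak | low dividend) = ((1/3)·(3/10)) / (1/2) = (1/10) / (1/2) = 1/5

0.200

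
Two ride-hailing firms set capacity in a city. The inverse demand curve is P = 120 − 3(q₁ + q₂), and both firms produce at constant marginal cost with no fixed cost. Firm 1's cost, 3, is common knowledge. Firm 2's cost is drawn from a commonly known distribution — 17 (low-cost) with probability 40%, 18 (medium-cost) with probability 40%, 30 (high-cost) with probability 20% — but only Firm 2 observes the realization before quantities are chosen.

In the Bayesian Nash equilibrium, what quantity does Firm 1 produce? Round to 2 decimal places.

14.89

Each type of Firm 2 best-responds to q₁; Firm 1 best-responds to the expected q₂ over Firm 2's types.
Firm 2 with cost c maximizes (120 − 3(q₁+q₂) − c)·q₂, giving q₂(c) = (120 − c − 3q₁)/6.
E[c₂] = 0.4·17 + 0.4·18 + 0.2·30 = 20
Firm 1's FOC against E[q₂] yields q₁ = (120 − 2·3 + E[c₂])/9 = (120 − 6 + 20)/9 = 14.8889.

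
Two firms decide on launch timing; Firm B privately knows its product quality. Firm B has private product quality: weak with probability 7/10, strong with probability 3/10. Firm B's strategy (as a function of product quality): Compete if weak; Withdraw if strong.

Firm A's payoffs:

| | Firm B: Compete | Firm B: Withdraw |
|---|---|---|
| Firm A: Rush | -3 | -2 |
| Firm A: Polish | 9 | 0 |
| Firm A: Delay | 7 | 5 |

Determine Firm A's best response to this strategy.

E[Rush] = 7/10·(-3) + 3/10·(-2) = -27/10
E[Polish] = 7/10·(9) + 3/10·(0) = 63/10
E[Delay] = 7/10·(7) + 3/10·(5) = 32/5
Best response: Delay (32/5 is the largest).

Delay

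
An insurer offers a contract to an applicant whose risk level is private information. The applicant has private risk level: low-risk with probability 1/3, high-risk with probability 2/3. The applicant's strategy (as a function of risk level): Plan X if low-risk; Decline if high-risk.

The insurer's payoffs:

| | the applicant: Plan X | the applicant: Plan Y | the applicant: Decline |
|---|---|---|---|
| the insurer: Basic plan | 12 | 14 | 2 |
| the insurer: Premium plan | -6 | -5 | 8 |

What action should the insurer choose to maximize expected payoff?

E[Basic plan] = 1/3·(12) + 2/3·(2) = 16/3
E[Premium plan] = 1/3·(-6) + 2/3·(8) = 10/3
Best response: Basic plan (16/3 is the largest).

Basic plan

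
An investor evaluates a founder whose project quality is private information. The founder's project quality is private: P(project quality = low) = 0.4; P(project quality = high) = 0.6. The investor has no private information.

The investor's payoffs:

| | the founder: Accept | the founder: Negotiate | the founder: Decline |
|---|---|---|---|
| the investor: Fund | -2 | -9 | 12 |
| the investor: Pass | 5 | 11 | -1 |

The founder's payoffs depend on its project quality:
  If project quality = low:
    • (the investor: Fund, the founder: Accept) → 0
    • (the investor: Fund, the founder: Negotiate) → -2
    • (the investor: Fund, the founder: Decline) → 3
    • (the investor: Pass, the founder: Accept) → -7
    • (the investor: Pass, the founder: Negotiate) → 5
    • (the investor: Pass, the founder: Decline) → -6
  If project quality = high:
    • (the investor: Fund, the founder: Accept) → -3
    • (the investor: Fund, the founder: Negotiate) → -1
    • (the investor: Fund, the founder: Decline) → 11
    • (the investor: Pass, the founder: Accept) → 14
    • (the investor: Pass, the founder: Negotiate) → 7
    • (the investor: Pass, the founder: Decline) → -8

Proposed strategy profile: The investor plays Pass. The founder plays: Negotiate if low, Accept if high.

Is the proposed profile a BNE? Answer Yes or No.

The investor plays Pass: E[Pass] = 0.4·(11) + 0.6·(5) = 7.4; E[Fund] = -4.8. Best-responding. ✓
The founder (project quality low), facing Pass: Accept gives -7, Negotiate gives 5, Decline gives -6. Proposed Negotiate is best. ✓
The founder (project quality high), facing Pass: Accept gives 14, Negotiate gives 7, Decline gives -8. Proposed Accept is best. ✓

Yes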